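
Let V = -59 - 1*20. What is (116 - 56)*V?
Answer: -4740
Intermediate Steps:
V = -79 (V = -59 - 20 = -79)
(116 - 56)*V = (116 - 56)*(-79) = 60*(-79) = -4740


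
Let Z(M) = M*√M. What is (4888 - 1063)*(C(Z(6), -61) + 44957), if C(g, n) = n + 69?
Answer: 171991125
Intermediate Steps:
Z(M) = M^(3/2)
C(g, n) = 69 + n
(4888 - 1063)*(C(Z(6), -61) + 44957) = (4888 - 1063)*((69 - 61) + 44957) = 3825*(8 + 44957) = 3825*44965 = 171991125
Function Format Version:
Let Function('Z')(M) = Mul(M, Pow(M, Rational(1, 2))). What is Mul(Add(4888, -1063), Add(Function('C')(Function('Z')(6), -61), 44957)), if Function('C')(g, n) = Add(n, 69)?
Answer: 171991125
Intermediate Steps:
Function('Z')(M) = Pow(M, Rational(3, 2))
Function('C')(g, n) = Add(69, n)
Mul(Add(4888, -1063), Add(Function('C')(Function('Z')(6), -61), 44957)) = Mul(Add(4888, -1063), Add(Add(69, -61), 44957)) = Mul(3825, Add(8, 44957)) = Mul(3825, 44965) = 171991125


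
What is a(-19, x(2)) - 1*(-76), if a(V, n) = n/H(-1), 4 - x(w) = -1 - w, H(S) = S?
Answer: 69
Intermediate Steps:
x(w) = 5 + w (x(w) = 4 - (-1 - w) = 4 + (1 + w) = 5 + w)
a(V, n) = -n (a(V, n) = n/(-1) = n*(-1) = -n)
a(-19, x(2)) - 1*(-76) = -(5 + 2) - 1*(-76) = -1*7 + 76 = -7 + 76 = 69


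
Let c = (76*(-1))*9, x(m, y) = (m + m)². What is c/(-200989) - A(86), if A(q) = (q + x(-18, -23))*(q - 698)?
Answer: 169993281060/200989 ≈ 8.4578e+5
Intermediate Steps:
x(m, y) = 4*m² (x(m, y) = (2*m)² = 4*m²)
c = -684 (c = -76*9 = -684)
A(q) = (-698 + q)*(1296 + q) (A(q) = (q + 4*(-18)²)*(q - 698) = (q + 4*324)*(-698 + q) = (q + 1296)*(-698 + q) = (1296 + q)*(-698 + q) = (-698 + q)*(1296 + q))
c/(-200989) - A(86) = -684/(-200989) - (-904608 + 86² + 598*86) = -684*(-1/200989) - (-904608 + 7396 + 51428) = 684/200989 - 1*(-845784) = 684/200989 + 845784 = 169993281060/200989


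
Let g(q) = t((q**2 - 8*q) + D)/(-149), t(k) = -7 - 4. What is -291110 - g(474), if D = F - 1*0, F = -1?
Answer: -43375401/149 ≈ -2.9111e+5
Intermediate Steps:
D = -1 (D = -1 - 1*0 = -1 + 0 = -1)
t(k) = -11
g(q) = 11/149 (g(q) = -11/(-149) = -11*(-1/149) = 11/149)
-291110 - g(474) = -291110 - 1*11/149 = -291110 - 11/149 = -43375401/149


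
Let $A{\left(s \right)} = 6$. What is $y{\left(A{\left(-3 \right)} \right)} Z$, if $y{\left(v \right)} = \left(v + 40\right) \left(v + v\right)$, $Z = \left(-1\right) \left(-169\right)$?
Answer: $93288$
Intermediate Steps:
$Z = 169$
$y{\left(v \right)} = 2 v \left(40 + v\right)$ ($y{\left(v \right)} = \left(40 + v\right) 2 v = 2 v \left(40 + v\right)$)
$y{\left(A{\left(-3 \right)} \right)} Z = 2 \cdot 6 \left(40 + 6\right) 169 = 2 \cdot 6 \cdot 46 \cdot 169 = 552 \cdot 169 = 93288$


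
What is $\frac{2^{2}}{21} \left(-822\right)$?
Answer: $- \frac{1096}{7} \approx -156.57$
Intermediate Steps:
$\frac{2^{2}}{21} \left(-822\right) = 4 \cdot \frac{1}{21} \left(-822\right) = \frac{4}{21} \left(-822\right) = - \frac{1096}{7}$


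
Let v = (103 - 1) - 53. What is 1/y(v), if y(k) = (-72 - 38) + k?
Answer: -1/61 ≈ -0.016393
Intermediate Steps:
v = 49 (v = 102 - 53 = 49)
y(k) = -110 + k
1/y(v) = 1/(-110 + 49) = 1/(-61) = -1/61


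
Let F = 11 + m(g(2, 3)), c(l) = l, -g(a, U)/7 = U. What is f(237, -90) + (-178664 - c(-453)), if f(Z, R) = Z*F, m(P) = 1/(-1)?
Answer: -175841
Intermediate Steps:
g(a, U) = -7*U
m(P) = -1
F = 10 (F = 11 - 1 = 10)
f(Z, R) = 10*Z (f(Z, R) = Z*10 = 10*Z)
f(237, -90) + (-178664 - c(-453)) = 10*237 + (-178664 - 1*(-453)) = 2370 + (-178664 + 453) = 2370 - 178211 = -175841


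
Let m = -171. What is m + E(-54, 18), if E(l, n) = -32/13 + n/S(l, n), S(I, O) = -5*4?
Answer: -22667/130 ≈ -174.36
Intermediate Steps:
S(I, O) = -20
E(l, n) = -32/13 - n/20 (E(l, n) = -32/13 + n/(-20) = -32*1/13 + n*(-1/20) = -32/13 - n/20)
m + E(-54, 18) = -171 + (-32/13 - 1/20*18) = -171 + (-32/13 - 9/10) = -171 - 437/130 = -22667/130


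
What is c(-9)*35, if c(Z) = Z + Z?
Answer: -630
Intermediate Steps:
c(Z) = 2*Z
c(-9)*35 = (2*(-9))*35 = -18*35 = -630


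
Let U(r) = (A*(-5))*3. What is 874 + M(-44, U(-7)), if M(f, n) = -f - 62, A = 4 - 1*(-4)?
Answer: 856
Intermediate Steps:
A = 8 (A = 4 + 4 = 8)
U(r) = -120 (U(r) = (8*(-5))*3 = -40*3 = -120)
M(f, n) = -62 - f
874 + M(-44, U(-7)) = 874 + (-62 - 1*(-44)) = 874 + (-62 + 44) = 874 - 18 = 856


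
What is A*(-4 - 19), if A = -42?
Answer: 966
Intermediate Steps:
A*(-4 - 19) = -42*(-4 - 19) = -42*(-23) = 966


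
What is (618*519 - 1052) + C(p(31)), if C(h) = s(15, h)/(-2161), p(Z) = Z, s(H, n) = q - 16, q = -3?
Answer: 690850109/2161 ≈ 3.1969e+5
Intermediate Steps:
s(H, n) = -19 (s(H, n) = -3 - 16 = -19)
C(h) = 19/2161 (C(h) = -19/(-2161) = -19*(-1/2161) = 19/2161)
(618*519 - 1052) + C(p(31)) = (618*519 - 1052) + 19/2161 = (320742 - 1052) + 19/2161 = 319690 + 19/2161 = 690850109/2161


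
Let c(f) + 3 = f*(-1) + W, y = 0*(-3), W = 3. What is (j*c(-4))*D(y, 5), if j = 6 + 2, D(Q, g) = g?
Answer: 160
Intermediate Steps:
y = 0
j = 8
c(f) = -f (c(f) = -3 + (f*(-1) + 3) = -3 + (-f + 3) = -3 + (3 - f) = -f)
(j*c(-4))*D(y, 5) = (8*(-1*(-4)))*5 = (8*4)*5 = 32*5 = 160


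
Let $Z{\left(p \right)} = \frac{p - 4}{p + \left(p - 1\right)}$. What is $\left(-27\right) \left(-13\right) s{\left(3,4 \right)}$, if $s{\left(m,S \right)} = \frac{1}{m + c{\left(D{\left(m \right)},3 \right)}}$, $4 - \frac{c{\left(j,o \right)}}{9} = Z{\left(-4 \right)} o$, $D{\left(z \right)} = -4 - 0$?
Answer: $\frac{117}{5} \approx 23.4$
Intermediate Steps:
$D{\left(z \right)} = -4$ ($D{\left(z \right)} = -4 + 0 = -4$)
$Z{\left(p \right)} = \frac{-4 + p}{-1 + 2 p}$ ($Z{\left(p \right)} = \frac{-4 + p}{p + \left(-1 + p\right)} = \frac{-4 + p}{-1 + 2 p}$)
$c{\left(j,o \right)} = 36 - 8 o$ ($c{\left(j,o \right)} = 36 - 9 \frac{-4 - 4}{-1 + 2 \left(-4\right)} o = 36 - 9 \frac{1}{-1 - 8} \left(-8\right) o = 36 - 9 \frac{1}{-9} \left(-8\right) o = 36 - 9 \left(- \frac{1}{9}\right) \left(-8\right) o = 36 - 9 \frac{8 o}{9} = 36 - 8 o$)
$s{\left(m,S \right)} = \frac{1}{12 + m}$ ($s{\left(m,S \right)} = \frac{1}{m + \left(36 - 24\right)} = \frac{1}{m + 12} = \frac{1}{12 + m}$)
$\left(-27\right) \left(-13\right) s{\left(3,4 \right)} = \frac{\left(-27\right) \left(-13\right)}{12 + 3} = \frac{351}{15} = 351 \cdot \frac{1}{15} = \frac{117}{5}$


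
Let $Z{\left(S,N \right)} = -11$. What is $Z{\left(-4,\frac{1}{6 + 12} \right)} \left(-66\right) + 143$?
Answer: $869$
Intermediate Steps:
$Z{\left(-4,\frac{1}{6 + 12} \right)} \left(-66\right) + 143 = \left(-11\right) \left(-66\right) + 143 = 726 + 143 = 869$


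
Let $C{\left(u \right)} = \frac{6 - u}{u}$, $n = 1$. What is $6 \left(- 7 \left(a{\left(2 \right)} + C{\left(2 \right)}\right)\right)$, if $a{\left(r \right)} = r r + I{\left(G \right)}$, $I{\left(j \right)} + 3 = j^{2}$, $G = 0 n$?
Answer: $-126$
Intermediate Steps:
$G = 0$ ($G = 0 \cdot 1 = 0$)
$I{\left(j \right)} = -3 + j^{2}$
$C{\left(u \right)} = \frac{6 - u}{u}$
$a{\left(r \right)} = -3 + r^{2}$ ($a{\left(r \right)} = r r - \left(3 - 0^{2}\right) = r^{2} + \left(-3 + 0\right) = r^{2} - 3 = -3 + r^{2}$)
$6 \left(- 7 \left(a{\left(2 \right)} + C{\left(2 \right)}\right)\right) = 6 \left(- 7 \left(\left(-3 + 2^{2}\right) + \frac{6 - 2}{2}\right)\right) = 6 \left(- 7 \left(\left(-3 + 4\right) + \frac{6 - 2}{2}\right)\right) = 6 \left(- 7 \left(1 + \frac{1}{2} \cdot 4\right)\right) = 6 \left(- 7 \left(1 + 2\right)\right) = 6 \left(\left(-7\right) 3\right) = 6 \left(-21\right) = -126$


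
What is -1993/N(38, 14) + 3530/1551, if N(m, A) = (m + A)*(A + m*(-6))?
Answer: 42372983/17259528 ≈ 2.4550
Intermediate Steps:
N(m, A) = (A + m)*(A - 6*m)
-1993/N(38, 14) + 3530/1551 = -1993/(14² - 6*38² - 5*14*38) + 3530/1551 = -1993/(196 - 6*1444 - 2660) + 3530*(1/1551) = -1993/(196 - 8664 - 2660) + 3530/1551 = -1993/(-11128) + 3530/1551 = -1993*(-1/11128) + 3530/1551 = 1993/11128 + 3530/1551 = 42372983/17259528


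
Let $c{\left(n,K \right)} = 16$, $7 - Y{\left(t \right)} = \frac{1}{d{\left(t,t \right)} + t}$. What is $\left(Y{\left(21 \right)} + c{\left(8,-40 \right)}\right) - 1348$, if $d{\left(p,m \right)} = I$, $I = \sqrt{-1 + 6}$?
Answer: $- \frac{577721}{436} + \frac{\sqrt{5}}{436} \approx -1325.0$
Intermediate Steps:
$I = \sqrt{5} \approx 2.2361$
$d{\left(p,m \right)} = \sqrt{5}$
$Y{\left(t \right)} = 7 - \frac{1}{t + \sqrt{5}}$ ($Y{\left(t \right)} = 7 - \frac{1}{\sqrt{5} + t} = 7 - \frac{1}{t + \sqrt{5}}$)
$\left(Y{\left(21 \right)} + c{\left(8,-40 \right)}\right) - 1348 = \left(\frac{-1 + 7 \cdot 21 + 7 \sqrt{5}}{21 + \sqrt{5}} + 16\right) - 1348 = \left(\frac{-1 + 147 + 7 \sqrt{5}}{21 + \sqrt{5}} + 16\right) - 1348 = \left(\frac{146 + 7 \sqrt{5}}{21 + \sqrt{5}} + 16\right) - 1348 = \left(16 + \frac{146 + 7 \sqrt{5}}{21 + \sqrt{5}}\right) - 1348 = -1332 + \frac{146 + 7 \sqrt{5}}{21 + \sqrt{5}}$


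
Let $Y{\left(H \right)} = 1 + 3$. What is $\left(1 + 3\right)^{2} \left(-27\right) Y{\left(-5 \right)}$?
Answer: $-1728$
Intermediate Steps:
$Y{\left(H \right)} = 4$
$\left(1 + 3\right)^{2} \left(-27\right) Y{\left(-5 \right)} = \left(1 + 3\right)^{2} \left(-27\right) 4 = 4^{2} \left(-27\right) 4 = 16 \left(-27\right) 4 = \left(-432\right) 4 = -1728$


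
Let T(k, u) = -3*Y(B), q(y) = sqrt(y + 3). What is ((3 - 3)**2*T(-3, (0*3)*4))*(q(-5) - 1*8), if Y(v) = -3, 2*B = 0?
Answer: 0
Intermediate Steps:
B = 0 (B = (1/2)*0 = 0)
q(y) = sqrt(3 + y)
T(k, u) = 9 (T(k, u) = -3*(-3) = 9)
((3 - 3)**2*T(-3, (0*3)*4))*(q(-5) - 1*8) = ((3 - 3)**2*9)*(sqrt(3 - 5) - 1*8) = (0**2*9)*(sqrt(-2) - 8) = (0*9)*(I*sqrt(2) - 8) = 0*(-8 + I*sqrt(2)) = 0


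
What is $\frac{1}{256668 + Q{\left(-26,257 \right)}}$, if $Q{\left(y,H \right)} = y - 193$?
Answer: $\frac{1}{256449} \approx 3.8994 \cdot 10^{-6}$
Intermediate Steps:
$Q{\left(y,H \right)} = -193 + y$ ($Q{\left(y,H \right)} = y - 193 = -193 + y$)
$\frac{1}{256668 + Q{\left(-26,257 \right)}} = \frac{1}{256668 - 219} = \frac{1}{256449}$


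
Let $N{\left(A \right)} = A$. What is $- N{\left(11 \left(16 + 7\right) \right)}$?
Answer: $-253$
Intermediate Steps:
$- N{\left(11 \left(16 + 7\right) \right)} = - 11 \left(16 + 7\right) = - 11 \cdot 23 = \left(-1\right) 253 = -253$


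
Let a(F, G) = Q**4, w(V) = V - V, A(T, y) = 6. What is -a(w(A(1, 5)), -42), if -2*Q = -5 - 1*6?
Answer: -14641/16 ≈ -915.06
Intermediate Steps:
w(V) = 0
Q = 11/2 (Q = -(-5 - 1*6)/2 = -(-5 - 6)/2 = -1/2*(-11) = 11/2 ≈ 5.5000)
a(F, G) = 14641/16 (a(F, G) = (11/2)**4 = 14641/16)
-a(w(A(1, 5)), -42) = -1*14641/16 = -14641/16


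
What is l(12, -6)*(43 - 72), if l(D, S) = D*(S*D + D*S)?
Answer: 50112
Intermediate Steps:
l(D, S) = 2*S*D² (l(D, S) = D*(D*S + D*S) = D*(2*D*S) = 2*S*D²)
l(12, -6)*(43 - 72) = (2*(-6)*12²)*(43 - 72) = (2*(-6)*144)*(-29) = -1728*(-29) = 50112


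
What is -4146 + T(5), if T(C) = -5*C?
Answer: -4171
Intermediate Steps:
-4146 + T(5) = -4146 - 5*5 = -4146 - 25 = -4171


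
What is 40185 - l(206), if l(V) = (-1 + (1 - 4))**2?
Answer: 40169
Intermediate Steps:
l(V) = 16 (l(V) = (-1 - 3)**2 = (-4)**2 = 16)
40185 - l(206) = 40185 - 1*16 = 40185 - 16 = 40169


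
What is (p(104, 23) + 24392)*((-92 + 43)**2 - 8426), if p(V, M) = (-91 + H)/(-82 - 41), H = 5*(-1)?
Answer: -6025626600/41 ≈ -1.4697e+8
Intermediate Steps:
H = -5
p(V, M) = 32/41 (p(V, M) = (-91 - 5)/(-82 - 41) = -96/(-123) = -96*(-1/123) = 32/41)
(p(104, 23) + 24392)*((-92 + 43)**2 - 8426) = (32/41 + 24392)*((-92 + 43)**2 - 8426) = 1000104*((-49)**2 - 8426)/41 = 1000104*(2401 - 8426)/41 = (1000104/41)*(-6025) = -6025626600/41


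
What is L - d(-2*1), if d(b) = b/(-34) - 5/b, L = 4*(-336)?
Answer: -45783/34 ≈ -1346.6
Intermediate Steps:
L = -1344
d(b) = -5/b - b/34 (d(b) = b*(-1/34) - 5/b = -b/34 - 5/b = -5/b - b/34)
L - d(-2*1) = -1344 - (-5/((-2*1)) - (-1)/17) = -1344 - (-5/(-2) - 1/34*(-2)) = -1344 - (-5*(-½) + 1/17) = -1344 - (5/2 + 1/17) = -1344 - 1*87/34 = -1344 - 87/34 = -45783/34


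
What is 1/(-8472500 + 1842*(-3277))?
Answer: -1/14508734 ≈ -6.8924e-8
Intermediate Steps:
1/(-8472500 + 1842*(-3277)) = 1/(-8472500 - 6036234) = 1/(-14508734) = -1/14508734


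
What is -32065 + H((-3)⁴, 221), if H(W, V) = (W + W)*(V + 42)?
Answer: 10541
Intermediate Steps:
H(W, V) = 2*W*(42 + V) (H(W, V) = (2*W)*(42 + V) = 2*W*(42 + V))
-32065 + H((-3)⁴, 221) = -32065 + 2*(-3)⁴*(42 + 221) = -32065 + 2*81*263 = -32065 + 42606 = 10541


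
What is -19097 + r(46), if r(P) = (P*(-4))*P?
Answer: -27561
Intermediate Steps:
r(P) = -4*P**2 (r(P) = (-4*P)*P = -4*P**2)
-19097 + r(46) = -19097 - 4*46**2 = -19097 - 4*2116 = -19097 - 8464 = -27561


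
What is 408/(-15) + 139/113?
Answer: -14673/565 ≈ -25.970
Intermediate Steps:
408/(-15) + 139/113 = 408*(-1/15) + 139*(1/113) = -136/5 + 139/113 = -14673/565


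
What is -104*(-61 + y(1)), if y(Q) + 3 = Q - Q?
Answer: 6656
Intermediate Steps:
y(Q) = -3 (y(Q) = -3 + (Q - Q) = -3 + 0 = -3)
-104*(-61 + y(1)) = -104*(-61 - 3) = -104*(-64) = 6656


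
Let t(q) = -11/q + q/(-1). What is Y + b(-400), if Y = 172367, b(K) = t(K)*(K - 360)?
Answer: -1316539/10 ≈ -1.3165e+5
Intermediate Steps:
t(q) = -q - 11/q (t(q) = -11/q + q*(-1) = -11/q - q = -q - 11/q)
b(K) = (-360 + K)*(-K - 11/K) (b(K) = (-K - 11/K)*(K - 360) = (-K - 11/K)*(-360 + K) = (-360 + K)*(-K - 11/K))
Y + b(-400) = 172367 - 1*(-360 - 400)*(11 + (-400)**2)/(-400) = 172367 - 1*(-1/400)*(-760)*(11 + 160000) = 172367 - 1*(-1/400)*(-760)*160011 = 172367 - 3040209/10 = -1316539/10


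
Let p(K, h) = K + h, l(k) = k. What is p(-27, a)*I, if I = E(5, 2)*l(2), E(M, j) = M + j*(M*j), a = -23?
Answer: -2500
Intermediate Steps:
E(M, j) = M + M*j²
I = 50 (I = (5*(1 + 2²))*2 = (5*(1 + 4))*2 = (5*5)*2 = 25*2 = 50)
p(-27, a)*I = (-27 - 23)*50 = -50*50 = -2500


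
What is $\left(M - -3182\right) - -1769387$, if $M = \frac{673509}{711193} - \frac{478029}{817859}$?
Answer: $\frac{147289269804726491}{83093656541} \approx 1.7726 \cdot 10^{6}$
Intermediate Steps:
$M = \frac{30123502662}{83093656541}$ ($M = 673509 \cdot \frac{1}{711193} - \frac{478029}{817859} = \frac{673509}{711193} - \frac{478029}{817859} = \frac{30123502662}{83093656541} \approx 0.36252$)
$\left(M - -3182\right) - -1769387 = \left(\frac{30123502662}{83093656541} - -3182\right) - -1769387 = \left(\frac{30123502662}{83093656541} + 3182\right) + 1769387 = \frac{264434138616124}{83093656541} + 1769387 = \frac{147289269804726491}{83093656541}$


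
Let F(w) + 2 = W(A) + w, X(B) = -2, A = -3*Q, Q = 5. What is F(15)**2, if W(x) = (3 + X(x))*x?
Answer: 4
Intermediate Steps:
A = -15 (A = -3*5 = -15)
W(x) = x (W(x) = (3 - 2)*x = 1*x = x)
F(w) = -17 + w (F(w) = -2 + (-15 + w) = -17 + w)
F(15)**2 = (-17 + 15)**2 = (-2)**2 = 4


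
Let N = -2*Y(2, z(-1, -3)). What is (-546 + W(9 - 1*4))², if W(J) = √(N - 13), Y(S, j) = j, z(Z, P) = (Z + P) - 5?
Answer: (546 - √5)² ≈ 2.9568e+5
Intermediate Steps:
z(Z, P) = -5 + P + Z (z(Z, P) = (P + Z) - 5 = -5 + P + Z)
N = 18 (N = -2*(-5 - 3 - 1) = -2*(-9) = 18)
W(J) = √5 (W(J) = √(18 - 13) = √5)
(-546 + W(9 - 1*4))² = (-546 + √5)²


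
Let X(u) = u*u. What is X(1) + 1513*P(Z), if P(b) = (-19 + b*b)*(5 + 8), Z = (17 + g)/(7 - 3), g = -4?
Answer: -2655299/16 ≈ -1.6596e+5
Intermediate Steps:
X(u) = u²
Z = 13/4 (Z = (17 - 4)/(7 - 3) = 13/4 ≈ 3.2500)
P(b) = -247 + 13*b² (P(b) = (-19 + b²)*13 = -247 + 13*b²)
X(1) + 1513*P(Z) = 1² + 1513*(-247 + 13*(13/4)²) = 1 + 1513*(-247 + 13*(169/16)) = 1 + 1513*(-247 + 2197/16) = 1 + 1513*(-1755/16) = 1 - 2655315/16 = -2655299/16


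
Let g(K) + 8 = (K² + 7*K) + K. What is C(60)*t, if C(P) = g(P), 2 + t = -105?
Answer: -435704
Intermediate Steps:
t = -107 (t = -2 - 105 = -107)
g(K) = -8 + K² + 8*K (g(K) = -8 + ((K² + 7*K) + K) = -8 + (K² + 8*K) = -8 + K² + 8*K)
C(P) = -8 + P² + 8*P
C(60)*t = (-8 + 60² + 8*60)*(-107) = (-8 + 3600 + 480)*(-107) = 4072*(-107) = -435704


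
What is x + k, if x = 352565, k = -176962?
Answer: 175603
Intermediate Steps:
x + k = 352565 - 176962 = 175603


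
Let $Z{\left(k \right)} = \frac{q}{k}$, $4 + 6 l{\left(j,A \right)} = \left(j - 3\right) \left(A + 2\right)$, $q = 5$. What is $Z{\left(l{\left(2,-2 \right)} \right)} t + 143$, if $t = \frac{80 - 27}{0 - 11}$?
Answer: $\frac{3941}{22} \approx 179.14$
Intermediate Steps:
$l{\left(j,A \right)} = - \frac{2}{3} + \frac{\left(-3 + j\right) \left(2 + A\right)}{6}$ ($l{\left(j,A \right)} = - \frac{2}{3} + \frac{\left(j - 3\right) \left(A + 2\right)}{6} = - \frac{2}{3} + \frac{\left(-3 + j\right) \left(2 + A\right)}{6}$)
$Z{\left(k \right)} = \frac{5}{k}$
$t = - \frac{53}{11}$ ($t = \frac{53}{-11} = 53 \left(- \frac{1}{11}\right) = - \frac{53}{11} \approx -4.8182$)
$Z{\left(l{\left(2,-2 \right)} \right)} t + 143 = \frac{5}{- \frac{5}{3} - -1 + \frac{1}{3} \cdot 2 + \frac{1}{6} \left(-2\right) 2} \left(- \frac{53}{11}\right) + 143 = \frac{5}{- \frac{5}{3} + 1 + \frac{2}{3} - \frac{2}{3}} \left(- \frac{53}{11}\right) + 143 = \frac{5}{- \frac{2}{3}} \left(- \frac{53}{11}\right) + 143 = 5 \left(- \frac{3}{2}\right) \left(- \frac{53}{11}\right) + 143 = \left(- \frac{15}{2}\right) \left(- \frac{53}{11}\right) + 143 = \frac{795}{22} + 143 = \frac{3941}{22}$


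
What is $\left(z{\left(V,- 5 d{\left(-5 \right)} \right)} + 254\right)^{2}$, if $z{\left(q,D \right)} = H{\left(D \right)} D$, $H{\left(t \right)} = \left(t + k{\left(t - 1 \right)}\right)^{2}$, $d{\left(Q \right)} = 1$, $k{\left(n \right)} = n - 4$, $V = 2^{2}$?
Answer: $758641$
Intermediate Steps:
$V = 4$
$k{\left(n \right)} = -4 + n$
$H{\left(t \right)} = \left(-5 + 2 t\right)^{2}$ ($H{\left(t \right)} = \left(t + \left(-4 + \left(t - 1\right)\right)\right)^{2} = \left(t + \left(-4 + \left(-1 + t\right)\right)\right)^{2} = \left(t + \left(-5 + t\right)\right)^{2} = \left(-5 + 2 t\right)^{2}$)
$z{\left(q,D \right)} = D \left(-5 + 2 D\right)^{2}$ ($z{\left(q,D \right)} = \left(-5 + 2 D\right)^{2} D = D \left(-5 + 2 D\right)^{2}$)
$\left(z{\left(V,- 5 d{\left(-5 \right)} \right)} + 254\right)^{2} = \left(\left(-5\right) 1 \left(-5 + 2 \left(\left(-5\right) 1\right)\right)^{2} + 254\right)^{2} = \left(- 5 \left(-5 + 2 \left(-5\right)\right)^{2} + 254\right)^{2} = \left(- 5 \left(-5 - 10\right)^{2} + 254\right)^{2} = \left(- 5 \left(-15\right)^{2} + 254\right)^{2} = \left(\left(-5\right) 225 + 254\right)^{2} = \left(-1125 + 254\right)^{2} = \left(-871\right)^{2} = 758641$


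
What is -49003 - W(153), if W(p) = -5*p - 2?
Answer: -48236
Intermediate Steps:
W(p) = -2 - 5*p
-49003 - W(153) = -49003 - (-2 - 5*153) = -49003 - (-2 - 765) = -49003 - 1*(-767) = -49003 + 767 = -48236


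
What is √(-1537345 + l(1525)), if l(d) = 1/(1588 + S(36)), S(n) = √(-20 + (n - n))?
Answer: √(-1537345 + 1/(1588 + 2*I*√5)) ≈ 0.e-9 - 1239.9*I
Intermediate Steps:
S(n) = 2*I*√5 (S(n) = √(-20 + 0) = √(-20) = 2*I*√5)
l(d) = 1/(1588 + 2*I*√5)
√(-1537345 + l(1525)) = √(-1537345 + (397/630441 - I*√5/1260882)) = √(-969205318748/630441 - I*√5/1260882)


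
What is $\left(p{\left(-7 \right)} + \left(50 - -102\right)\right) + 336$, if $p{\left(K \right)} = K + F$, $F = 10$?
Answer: $491$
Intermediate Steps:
$p{\left(K \right)} = 10 + K$ ($p{\left(K \right)} = K + 10 = 10 + K$)
$\left(p{\left(-7 \right)} + \left(50 - -102\right)\right) + 336 = \left(\left(10 - 7\right) + \left(50 - -102\right)\right) + 336 = \left(3 + \left(50 + 102\right)\right) + 336 = \left(3 + 152\right) + 336 = 155 + 336 = 491$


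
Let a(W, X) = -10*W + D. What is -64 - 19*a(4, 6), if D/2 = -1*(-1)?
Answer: 658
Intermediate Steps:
D = 2 (D = 2*(-1*(-1)) = 2*1 = 2)
a(W, X) = 2 - 10*W (a(W, X) = -10*W + 2 = 2 - 10*W)
-64 - 19*a(4, 6) = -64 - 19*(2 - 10*4) = -64 - 19*(2 - 40) = -64 - 19*(-38) = -64 + 722 = 658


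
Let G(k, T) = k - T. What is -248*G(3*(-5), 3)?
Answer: 4464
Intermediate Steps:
-248*G(3*(-5), 3) = -248*(3*(-5) - 1*3) = -248*(-15 - 3) = -248*(-18) = 4464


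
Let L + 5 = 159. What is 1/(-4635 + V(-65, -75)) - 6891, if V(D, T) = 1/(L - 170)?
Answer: -511043467/74161 ≈ -6891.0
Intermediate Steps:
L = 154 (L = -5 + 159 = 154)
V(D, T) = -1/16 (V(D, T) = 1/(154 - 170) = 1/(-16) = -1/16)
1/(-4635 + V(-65, -75)) - 6891 = 1/(-4635 - 1/16) - 6891 = 1/(-74161/16) - 6891 = -16/74161 - 6891 = -511043467/74161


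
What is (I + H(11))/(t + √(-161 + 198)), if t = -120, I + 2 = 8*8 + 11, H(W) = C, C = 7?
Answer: -9600/14363 - 80*√37/14363 ≈ -0.70226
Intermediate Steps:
H(W) = 7
I = 73 (I = -2 + (8*8 + 11) = -2 + (64 + 11) = -2 + 75 = 73)
(I + H(11))/(t + √(-161 + 198)) = (73 + 7)/(-120 + √(-161 + 198)) = 80/(-120 + √37)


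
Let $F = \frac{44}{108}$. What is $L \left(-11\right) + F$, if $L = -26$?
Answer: $\frac{7733}{27} \approx 286.41$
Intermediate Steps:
$F = \frac{11}{27}$ ($F = 44 \cdot \frac{1}{108} = \frac{11}{27} \approx 0.40741$)
$L \left(-11\right) + F = \left(-26\right) \left(-11\right) + \frac{11}{27} = 286 + \frac{11}{27} = \frac{7733}{27}$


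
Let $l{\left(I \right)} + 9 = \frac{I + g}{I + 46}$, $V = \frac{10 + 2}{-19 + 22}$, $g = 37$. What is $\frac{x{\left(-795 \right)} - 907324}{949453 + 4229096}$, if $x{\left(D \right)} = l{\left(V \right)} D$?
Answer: $- \frac{9008209}{51785490} \approx -0.17395$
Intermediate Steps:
$V = 4$ ($V = \frac{12}{3} = 12 \cdot \frac{1}{3} = 4$)
$l{\left(I \right)} = -9 + \frac{37 + I}{46 + I}$ ($l{\left(I \right)} = -9 + \frac{I + 37}{I + 46} = -9 + \frac{37 + I}{46 + I}$)
$x{\left(D \right)} = - \frac{409 D}{50}$ ($x{\left(D \right)} = \frac{-377 - 32}{46 + 4} D = \frac{-377 - 32}{50} D = \frac{1}{50} \left(-409\right) D = - \frac{409 D}{50}$)
$\frac{x{\left(-795 \right)} - 907324}{949453 + 4229096} = \frac{\left(- \frac{409}{50}\right) \left(-795\right) - 907324}{949453 + 4229096} = \frac{\frac{65031}{10} - 907324}{5178549} = \left(- \frac{9008209}{10}\right) \frac{1}{5178549} = - \frac{9008209}{51785490}$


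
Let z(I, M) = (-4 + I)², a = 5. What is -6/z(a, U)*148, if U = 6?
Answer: -888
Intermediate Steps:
-6/z(a, U)*148 = -6/(-4 + 5)²*148 = -6/(1²)*148 = -6/1*148 = -6*1*148 = -6*148 = -888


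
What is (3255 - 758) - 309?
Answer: 2188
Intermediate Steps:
(3255 - 758) - 309 = 2497 - 309 = 2188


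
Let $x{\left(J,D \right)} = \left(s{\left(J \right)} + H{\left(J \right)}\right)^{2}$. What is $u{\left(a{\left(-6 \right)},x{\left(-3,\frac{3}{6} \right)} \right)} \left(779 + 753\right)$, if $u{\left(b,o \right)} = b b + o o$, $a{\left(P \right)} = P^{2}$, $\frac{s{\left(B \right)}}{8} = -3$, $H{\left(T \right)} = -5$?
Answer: $1085539964$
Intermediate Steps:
$s{\left(B \right)} = -24$ ($s{\left(B \right)} = 8 \left(-3\right) = -24$)
$x{\left(J,D \right)} = 841$ ($x{\left(J,D \right)} = \left(-24 - 5\right)^{2} = \left(-29\right)^{2} = 841$)
$u{\left(b,o \right)} = b^{2} + o^{2}$
$u{\left(a{\left(-6 \right)},x{\left(-3,\frac{3}{6} \right)} \right)} \left(779 + 753\right) = \left(\left(\left(-6\right)^{2}\right)^{2} + 841^{2}\right) \left(779 + 753\right) = \left(36^{2} + 707281\right) 1532 = \left(1296 + 707281\right) 1532 = 708577 \cdot 1532 = 1085539964$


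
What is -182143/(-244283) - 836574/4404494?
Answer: 22995651700/41382423377 ≈ 0.55569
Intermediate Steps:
-182143/(-244283) - 836574/4404494 = -182143*(-1/244283) - 836574*1/4404494 = 14011/18791 - 418287/2202247 = 22995651700/41382423377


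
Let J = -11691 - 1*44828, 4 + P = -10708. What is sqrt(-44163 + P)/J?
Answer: -5*I*sqrt(2195)/56519 ≈ -0.0041447*I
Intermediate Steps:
P = -10712 (P = -4 - 10708 = -10712)
J = -56519 (J = -11691 - 44828 = -56519)
sqrt(-44163 + P)/J = sqrt(-44163 - 10712)/(-56519) = sqrt(-54875)*(-1/56519) = (5*I*sqrt(2195))*(-1/56519) = -5*I*sqrt(2195)/56519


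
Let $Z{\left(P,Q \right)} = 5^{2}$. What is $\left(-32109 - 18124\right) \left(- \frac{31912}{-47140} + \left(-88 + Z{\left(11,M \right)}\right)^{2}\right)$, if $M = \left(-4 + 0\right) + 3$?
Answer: $- \frac{2350032505819}{11785} \approx -1.9941 \cdot 10^{8}$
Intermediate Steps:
$M = -1$ ($M = -4 + 3 = -1$)
$Z{\left(P,Q \right)} = 25$
$\left(-32109 - 18124\right) \left(- \frac{31912}{-47140} + \left(-88 + Z{\left(11,M \right)}\right)^{2}\right) = \left(-32109 - 18124\right) \left(- \frac{31912}{-47140} + \left(-88 + 25\right)^{2}\right) = - 50233 \left(\left(-31912\right) \left(- \frac{1}{47140}\right) + \left(-63\right)^{2}\right) = - 50233 \left(\frac{7978}{11785} + 3969\right) = \left(-50233\right) \frac{46782643}{11785} = - \frac{2350032505819}{11785}$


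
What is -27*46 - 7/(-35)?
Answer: -6209/5 ≈ -1241.8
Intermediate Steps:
-27*46 - 7/(-35) = -1242 - 7*(-1/35) = -1242 + ⅕ = -6209/5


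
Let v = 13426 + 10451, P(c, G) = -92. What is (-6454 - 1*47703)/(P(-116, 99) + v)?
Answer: -54157/23785 ≈ -2.2769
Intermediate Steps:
v = 23877
(-6454 - 1*47703)/(P(-116, 99) + v) = (-6454 - 1*47703)/(-92 + 23877) = (-6454 - 47703)/23785 = -54157*1/23785 = -54157/23785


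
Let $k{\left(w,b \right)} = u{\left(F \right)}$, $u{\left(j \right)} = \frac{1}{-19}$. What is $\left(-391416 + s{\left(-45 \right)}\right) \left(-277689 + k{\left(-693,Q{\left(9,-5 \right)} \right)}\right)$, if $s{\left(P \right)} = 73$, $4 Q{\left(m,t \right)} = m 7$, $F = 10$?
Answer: $108671666924$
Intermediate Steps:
$Q{\left(m,t \right)} = \frac{7 m}{4}$ ($Q{\left(m,t \right)} = \frac{m 7}{4} = \frac{7 m}{4}$)
$u{\left(j \right)} = - \frac{1}{19}$
$k{\left(w,b \right)} = - \frac{1}{19}$
$\left(-391416 + s{\left(-45 \right)}\right) \left(-277689 + k{\left(-693,Q{\left(9,-5 \right)} \right)}\right) = \left(-391416 + 73\right) \left(-277689 - \frac{1}{19}\right) = \left(-391343\right) \left(- \frac{5276092}{19}\right) = 108671666924$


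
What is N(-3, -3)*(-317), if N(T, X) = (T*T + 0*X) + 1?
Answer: -3170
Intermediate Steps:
N(T, X) = 1 + T**2 (N(T, X) = (T**2 + 0) + 1 = T**2 + 1 = 1 + T**2)
N(-3, -3)*(-317) = (1 + (-3)**2)*(-317) = (1 + 9)*(-317) = 10*(-317) = -3170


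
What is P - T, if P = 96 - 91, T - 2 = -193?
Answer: 196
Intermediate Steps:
T = -191 (T = 2 - 193 = -191)
P = 5
P - T = 5 - 1*(-191) = 5 + 191 = 196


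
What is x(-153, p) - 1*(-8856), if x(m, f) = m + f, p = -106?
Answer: 8597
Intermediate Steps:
x(m, f) = f + m
x(-153, p) - 1*(-8856) = (-106 - 153) - 1*(-8856) = -259 + 8856 = 8597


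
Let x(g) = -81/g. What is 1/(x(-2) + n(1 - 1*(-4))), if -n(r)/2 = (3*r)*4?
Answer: -2/159 ≈ -0.012579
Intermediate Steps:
n(r) = -24*r (n(r) = -2*3*r*4 = -24*r)
1/(x(-2) + n(1 - 1*(-4))) = 1/(-81/(-2) - 24*(1 - 1*(-4))) = 1/(-81*(-½) - 24*(1 + 4)) = 1/(81/2 - 24*5) = 1/(81/2 - 120) = 1/(-159/2) = -2/159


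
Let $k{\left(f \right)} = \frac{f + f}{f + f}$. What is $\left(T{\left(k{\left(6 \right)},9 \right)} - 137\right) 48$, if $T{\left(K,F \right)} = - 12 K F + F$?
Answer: $-11328$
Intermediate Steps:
$k{\left(f \right)} = 1$ ($k{\left(f \right)} = \frac{2 f}{2 f} = 2 f \frac{1}{2 f} = 1$)
$T{\left(K,F \right)} = F - 12 F K$ ($T{\left(K,F \right)} = - 12 F K + F = F - 12 F K$)
$\left(T{\left(k{\left(6 \right)},9 \right)} - 137\right) 48 = \left(9 \left(1 - 12\right) - 137\right) 48 = \left(9 \left(-11\right) - 137\right) 48 = \left(-99 - 137\right) 48 = \left(-236\right) 48 = -11328$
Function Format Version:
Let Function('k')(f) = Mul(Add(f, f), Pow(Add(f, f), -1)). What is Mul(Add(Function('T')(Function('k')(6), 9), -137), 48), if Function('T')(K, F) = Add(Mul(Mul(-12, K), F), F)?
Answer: -11328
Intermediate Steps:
Function('k')(f) = 1 (Function('k')(f) = Mul(Mul(2, f), Pow(Mul(2, f), -1)) = Mul(Mul(2, f), Mul(Rational(1, 2), Pow(f, -1))) = 1)
Function('T')(K, F) = Add(F, Mul(-12, F, K)) (Function('T')(K, F) = Add(Mul(-12, F, K), F) = Add(F, Mul(-12, F, K)))
Mul(Add(Function('T')(Function('k')(6), 9), -137), 48) = Mul(Add(Mul(9, Add(1, Mul(-12, 1))), -137), 48) = Mul(Add(Mul(9, Add(1, -12)), -137), 48) = Mul(Add(Mul(9, -11), -137), 48) = Mul(Add(-99, -137), 48) = Mul(-236, 48) = -11328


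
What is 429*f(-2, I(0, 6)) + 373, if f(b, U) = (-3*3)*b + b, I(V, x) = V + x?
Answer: 7237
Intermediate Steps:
f(b, U) = -8*b (f(b, U) = -9*b + b = -8*b)
429*f(-2, I(0, 6)) + 373 = 429*(-8*(-2)) + 373 = 429*16 + 373 = 6864 + 373 = 7237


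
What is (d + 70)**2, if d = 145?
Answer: 46225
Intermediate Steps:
(d + 70)**2 = (145 + 70)**2 = 215**2 = 46225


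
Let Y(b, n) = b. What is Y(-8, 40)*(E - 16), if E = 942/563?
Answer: 64528/563 ≈ 114.61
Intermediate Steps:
E = 942/563 (E = 942*(1/563) = 942/563 ≈ 1.6732)
Y(-8, 40)*(E - 16) = -8*(942/563 - 16) = -8*(-8066/563) = 64528/563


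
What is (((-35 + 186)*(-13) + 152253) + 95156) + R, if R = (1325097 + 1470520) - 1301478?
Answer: 1739585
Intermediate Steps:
R = 1494139 (R = 2795617 - 1301478 = 1494139)
(((-35 + 186)*(-13) + 152253) + 95156) + R = (((-35 + 186)*(-13) + 152253) + 95156) + 1494139 = ((151*(-13) + 152253) + 95156) + 1494139 = ((-1963 + 152253) + 95156) + 1494139 = (150290 + 95156) + 1494139 = 245446 + 1494139 = 1739585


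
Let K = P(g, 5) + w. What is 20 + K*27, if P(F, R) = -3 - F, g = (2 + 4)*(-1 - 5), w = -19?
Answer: 398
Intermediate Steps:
g = -36 (g = 6*(-6) = -36)
K = 14 (K = (-3 - 1*(-36)) - 19 = (-3 + 36) - 19 = 33 - 19 = 14)
20 + K*27 = 20 + 14*27 = 20 + 378 = 398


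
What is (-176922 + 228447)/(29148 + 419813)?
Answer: 51525/448961 ≈ 0.11476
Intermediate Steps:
(-176922 + 228447)/(29148 + 419813) = 51525/448961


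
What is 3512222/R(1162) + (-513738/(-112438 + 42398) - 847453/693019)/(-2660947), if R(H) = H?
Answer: 16201358446337634976347/5360133422360793380 ≈ 3022.6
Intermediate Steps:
3512222/R(1162) + (-513738/(-112438 + 42398) - 847453/693019)/(-2660947) = 3512222/1162 + (-513738/(-112438 + 42398) - 847453/693019)/(-2660947) = 3512222*(1/1162) + (-513738/(-70040) - 847453*1/693019)*(-1/2660947) = 250873/83 + (-513738*(-1/70040) - 847453/693019)*(-1/2660947) = 250873/83 + (256869/35020 - 847453/693019)*(-1/2660947) = 250873/83 + (148337293451/24269525380)*(-1/2660947) = 250873/83 - 148337293451/64579920751334860 = 16201358446337634976347/5360133422360793380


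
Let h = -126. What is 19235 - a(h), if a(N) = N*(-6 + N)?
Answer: 2603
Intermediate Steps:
19235 - a(h) = 19235 - (-126)*(-6 - 126) = 19235 - (-126)*(-132) = 19235 - 1*16632 = 19235 - 16632 = 2603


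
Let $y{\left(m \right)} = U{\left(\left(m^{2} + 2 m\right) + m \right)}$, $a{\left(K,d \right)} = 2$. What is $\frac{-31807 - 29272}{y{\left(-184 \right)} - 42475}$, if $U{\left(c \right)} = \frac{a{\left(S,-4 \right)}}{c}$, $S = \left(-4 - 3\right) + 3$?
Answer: $\frac{1017087508}{707293699} \approx 1.438$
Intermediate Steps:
$S = -4$ ($S = -7 + 3 = -4$)
$U{\left(c \right)} = \frac{2}{c}$
$y{\left(m \right)} = \frac{2}{m^{2} + 3 m}$ ($y{\left(m \right)} = \frac{2}{\left(m^{2} + 2 m\right) + m} = \frac{2}{m^{2} + 3 m}$)
$\frac{-31807 - 29272}{y{\left(-184 \right)} - 42475} = \frac{-31807 - 29272}{\frac{2}{\left(-184\right) \left(3 - 184\right)} - 42475} = - \frac{61079}{2 \left(- \frac{1}{184}\right) \frac{1}{-181} - 42475} = - \frac{61079}{2 \left(- \frac{1}{184}\right) \left(- \frac{1}{181}\right) - 42475} = - \frac{61079}{\frac{1}{16652} - 42475} = - \frac{61079}{- \frac{707293699}{16652}} = \left(-61079\right) \left(- \frac{16652}{707293699}\right) = \frac{1017087508}{707293699}$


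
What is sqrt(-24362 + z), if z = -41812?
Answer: I*sqrt(66174) ≈ 257.24*I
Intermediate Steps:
sqrt(-24362 + z) = sqrt(-24362 - 41812) = sqrt(-66174) = I*sqrt(66174)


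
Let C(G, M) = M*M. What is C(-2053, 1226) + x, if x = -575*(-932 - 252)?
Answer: 2183876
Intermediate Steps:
C(G, M) = M²
x = 680800 (x = -575*(-1184) = 680800)
C(-2053, 1226) + x = 1226² + 680800 = 1503076 + 680800 = 2183876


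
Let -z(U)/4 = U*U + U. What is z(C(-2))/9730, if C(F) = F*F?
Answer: -8/973 ≈ -0.0082220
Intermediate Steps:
C(F) = F²
z(U) = -4*U - 4*U² (z(U) = -4*(U*U + U) = -4*(U² + U) = -4*(U + U²) = -4*U - 4*U²)
z(C(-2))/9730 = -4*(-2)²*(1 + (-2)²)/9730 = -4*4*(1 + 4)*(1/9730) = -4*4*5*(1/9730) = -80*1/9730 = -8/973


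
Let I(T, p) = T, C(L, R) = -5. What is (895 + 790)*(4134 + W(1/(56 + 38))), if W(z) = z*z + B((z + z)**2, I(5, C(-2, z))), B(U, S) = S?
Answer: 61624165425/8836 ≈ 6.9742e+6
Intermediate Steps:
W(z) = 5 + z**2 (W(z) = z*z + 5 = z**2 + 5 = 5 + z**2)
(895 + 790)*(4134 + W(1/(56 + 38))) = (895 + 790)*(4134 + (5 + (1/(56 + 38))**2)) = 1685*(4134 + (5 + (1/94)**2)) = 1685*(4134 + (5 + 1/8836)) = 1685*(4134 + 44181/8836) = 1685*(36572205/8836) = 61624165425/8836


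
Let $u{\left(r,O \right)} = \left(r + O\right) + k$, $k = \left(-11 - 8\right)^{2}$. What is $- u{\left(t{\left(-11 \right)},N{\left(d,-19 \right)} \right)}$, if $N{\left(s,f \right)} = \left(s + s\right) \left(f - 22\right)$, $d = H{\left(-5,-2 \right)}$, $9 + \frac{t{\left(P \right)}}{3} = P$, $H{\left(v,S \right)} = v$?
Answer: $-711$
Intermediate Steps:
$k = 361$ ($k = \left(-19\right)^{2} = 361$)
$t{\left(P \right)} = -27 + 3 P$
$d = -5$
$N{\left(s,f \right)} = 2 s \left(-22 + f\right)$
$u{\left(r,O \right)} = 361 + O + r$ ($u{\left(r,O \right)} = \left(r + O\right) + 361 = \left(O + r\right) + 361 = 361 + O + r$)
$- u{\left(t{\left(-11 \right)},N{\left(d,-19 \right)} \right)} = - (361 + 2 \left(-5\right) \left(-22 - 19\right) + \left(-27 + 3 \left(-11\right)\right)) = - (361 + 2 \left(-5\right) \left(-41\right) - 60) = - (361 + 410 - 60) = \left(-1\right) 711 = -711$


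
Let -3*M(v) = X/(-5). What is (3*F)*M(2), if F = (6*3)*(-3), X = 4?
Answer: -216/5 ≈ -43.200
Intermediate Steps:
M(v) = 4/15 (M(v) = -4/(3*(-5)) = -4*(-1)/(3*5) = -⅓*(-⅘) = 4/15)
F = -54 (F = 18*(-3) = -54)
(3*F)*M(2) = (3*(-54))*(4/15) = -162*4/15 = -216/5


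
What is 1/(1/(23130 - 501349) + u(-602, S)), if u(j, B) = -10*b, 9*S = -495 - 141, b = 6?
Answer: -478219/28693141 ≈ -0.016667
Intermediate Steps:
S = -212/3 (S = (-495 - 141)/9 = (⅑)*(-636) = -212/3 ≈ -70.667)
u(j, B) = -60 (u(j, B) = -10*6 = -60)
1/(1/(23130 - 501349) + u(-602, S)) = 1/(1/(23130 - 501349) - 60) = 1/(1/(-478219) - 60) = 1/(-1/478219 - 60) = 1/(-28693141/478219) = -478219/28693141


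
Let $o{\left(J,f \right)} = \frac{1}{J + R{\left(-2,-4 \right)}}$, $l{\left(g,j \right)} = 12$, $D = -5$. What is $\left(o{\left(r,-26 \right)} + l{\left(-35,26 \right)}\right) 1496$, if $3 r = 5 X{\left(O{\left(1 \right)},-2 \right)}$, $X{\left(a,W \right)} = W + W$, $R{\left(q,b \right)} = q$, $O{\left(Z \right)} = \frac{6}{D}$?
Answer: $\frac{231132}{13} \approx 17779.0$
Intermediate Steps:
$O{\left(Z \right)} = - \frac{6}{5}$ ($O{\left(Z \right)} = \frac{6}{-5} = 6 \left(- \frac{1}{5}\right) = - \frac{6}{5}$)
$X{\left(a,W \right)} = 2 W$
$r = - \frac{20}{3}$ ($r = \frac{5 \cdot 2 \left(-2\right)}{3} = \frac{5 \left(-4\right)}{3} = \frac{1}{3} \left(-20\right) = - \frac{20}{3} \approx -6.6667$)
$o{\left(J,f \right)} = \frac{1}{-2 + J}$ ($o{\left(J,f \right)} = \frac{1}{J - 2} = \frac{1}{-2 + J}$)
$\left(o{\left(r,-26 \right)} + l{\left(-35,26 \right)}\right) 1496 = \left(\frac{1}{-2 - \frac{20}{3}} + 12\right) 1496 = \left(\frac{1}{- \frac{26}{3}} + 12\right) 1496 = \left(- \frac{3}{26} + 12\right) 1496 = \frac{309}{26} \cdot 1496 = \frac{231132}{13}$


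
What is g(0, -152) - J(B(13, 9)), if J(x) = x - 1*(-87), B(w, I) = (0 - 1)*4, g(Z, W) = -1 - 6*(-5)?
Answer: -54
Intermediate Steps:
g(Z, W) = 29 (g(Z, W) = -1 + 30 = 29)
B(w, I) = -4 (B(w, I) = -1*4 = -4)
J(x) = 87 + x (J(x) = x + 87 = 87 + x)
g(0, -152) - J(B(13, 9)) = 29 - (87 - 4) = 29 - 1*83 = 29 - 83 = -54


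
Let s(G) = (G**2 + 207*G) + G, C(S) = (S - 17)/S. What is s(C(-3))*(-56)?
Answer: -721280/9 ≈ -80142.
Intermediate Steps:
C(S) = (-17 + S)/S
s(G) = G**2 + 208*G
s(C(-3))*(-56) = (((-17 - 3)/(-3))*(208 + (-17 - 3)/(-3)))*(-56) = ((-1/3*(-20))*(208 - 1/3*(-20)))*(-56) = (20*(208 + 20/3)/3)*(-56) = ((20/3)*(644/3))*(-56) = (12880/9)*(-56) = -721280/9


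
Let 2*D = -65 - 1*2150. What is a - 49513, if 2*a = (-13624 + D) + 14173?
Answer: -199169/4 ≈ -49792.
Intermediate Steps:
D = -2215/2 (D = (-65 - 1*2150)/2 = (-65 - 2150)/2 = (½)*(-2215) = -2215/2 ≈ -1107.5)
a = -1117/4 (a = ((-13624 - 2215/2) + 14173)/2 = (-29463/2 + 14173)/2 = (½)*(-1117/2) = -1117/4 ≈ -279.25)
a - 49513 = -1117/4 - 49513 = -199169/4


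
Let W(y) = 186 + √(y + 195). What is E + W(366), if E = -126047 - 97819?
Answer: -223680 + √561 ≈ -2.2366e+5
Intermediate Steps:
W(y) = 186 + √(195 + y)
E = -223866
E + W(366) = -223866 + (186 + √(195 + 366)) = -223866 + (186 + √561) = -223680 + √561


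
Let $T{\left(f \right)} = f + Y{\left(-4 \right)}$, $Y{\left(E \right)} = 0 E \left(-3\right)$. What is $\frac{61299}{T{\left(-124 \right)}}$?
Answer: $- \frac{61299}{124} \approx -494.35$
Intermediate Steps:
$Y{\left(E \right)} = 0$ ($Y{\left(E \right)} = 0 \left(-3\right) = 0$)
$T{\left(f \right)} = f$ ($T{\left(f \right)} = f + 0 = f$)
$\frac{61299}{T{\left(-124 \right)}} = \frac{61299}{-124} = 61299 \left(- \frac{1}{124}\right) = - \frac{61299}{124}$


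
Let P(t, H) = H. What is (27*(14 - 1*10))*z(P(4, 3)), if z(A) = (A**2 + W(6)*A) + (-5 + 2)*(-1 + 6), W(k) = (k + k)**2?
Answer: 46008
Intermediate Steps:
W(k) = 4*k**2 (W(k) = (2*k)**2 = 4*k**2)
z(A) = -15 + A**2 + 144*A (z(A) = (A**2 + (4*6**2)*A) + (-5 + 2)*(-1 + 6) = (A**2 + (4*36)*A) - 3*5 = (A**2 + 144*A) - 15 = -15 + A**2 + 144*A)
(27*(14 - 1*10))*z(P(4, 3)) = (27*(14 - 1*10))*(-15 + 3**2 + 144*3) = (27*(14 - 10))*(-15 + 9 + 432) = (27*4)*426 = 108*426 = 46008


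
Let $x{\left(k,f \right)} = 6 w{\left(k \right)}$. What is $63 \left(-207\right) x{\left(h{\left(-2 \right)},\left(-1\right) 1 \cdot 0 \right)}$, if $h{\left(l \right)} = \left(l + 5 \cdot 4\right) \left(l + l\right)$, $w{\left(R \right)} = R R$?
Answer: $-405627264$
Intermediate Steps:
$w{\left(R \right)} = R^{2}$
$h{\left(l \right)} = 2 l \left(20 + l\right)$ ($h{\left(l \right)} = \left(l + 20\right) 2 l = \left(20 + l\right) 2 l = 2 l \left(20 + l\right)$)
$x{\left(k,f \right)} = 6 k^{2}$
$63 \left(-207\right) x{\left(h{\left(-2 \right)},\left(-1\right) 1 \cdot 0 \right)} = 63 \left(-207\right) 6 \left(2 \left(-2\right) \left(20 - 2\right)\right)^{2} = - 13041 \cdot 6 \left(2 \left(-2\right) 18\right)^{2} = - 13041 \cdot 6 \left(-72\right)^{2} = - 13041 \cdot 6 \cdot 5184 = \left(-13041\right) 31104 = -405627264$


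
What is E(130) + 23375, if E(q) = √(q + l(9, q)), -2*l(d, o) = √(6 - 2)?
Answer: 23375 + √129 ≈ 23386.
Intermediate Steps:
l(d, o) = -1 (l(d, o) = -√(6 - 2)/2 = -√4/2 = -½*2 = -1)
E(q) = √(-1 + q) (E(q) = √(q - 1) = √(-1 + q))
E(130) + 23375 = √(-1 + 130) + 23375 = √129 + 23375 = 23375 + √129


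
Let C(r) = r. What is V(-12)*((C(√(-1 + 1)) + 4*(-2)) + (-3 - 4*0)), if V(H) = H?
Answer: 132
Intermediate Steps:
V(-12)*((C(√(-1 + 1)) + 4*(-2)) + (-3 - 4*0)) = -12*((√(-1 + 1) + 4*(-2)) + (-3 - 4*0)) = -12*((√0 - 8) + (-3 + 0)) = -12*((0 - 8) - 3) = -12*(-8 - 3) = -12*(-11) = 132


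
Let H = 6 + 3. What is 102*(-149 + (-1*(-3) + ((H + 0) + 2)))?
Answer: -13770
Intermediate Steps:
H = 9
102*(-149 + (-1*(-3) + ((H + 0) + 2))) = 102*(-149 + (-1*(-3) + ((9 + 0) + 2))) = 102*(-149 + (3 + (9 + 2))) = 102*(-149 + (3 + 11)) = 102*(-149 + 14) = 102*(-135) = -13770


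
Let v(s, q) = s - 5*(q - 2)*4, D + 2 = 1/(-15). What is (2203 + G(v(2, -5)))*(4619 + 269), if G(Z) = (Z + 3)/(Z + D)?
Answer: 22613217536/2099 ≈ 1.0773e+7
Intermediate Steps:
D = -31/15 (D = -2 + 1/(-15) = -2 - 1/15 = -31/15 ≈ -2.0667)
v(s, q) = 40 + s - 20*q (v(s, q) = s - 5*(-2 + q)*4 = s + (10 - 5*q)*4 = s + (40 - 20*q) = 40 + s - 20*q)
G(Z) = (3 + Z)/(-31/15 + Z) (G(Z) = (Z + 3)/(Z - 31/15) = (3 + Z)/(-31/15 + Z))
(2203 + G(v(2, -5)))*(4619 + 269) = (2203 + 15*(3 + (40 + 2 - 20*(-5)))/(-31 + 15*(40 + 2 - 20*(-5))))*(4619 + 269) = (2203 + 15*(3 + (40 + 2 + 100))/(-31 + 15*(40 + 2 + 100)))*4888 = (2203 + 15*(3 + 142)/(-31 + 15*142))*4888 = (2203 + 15*145/(-31 + 2130))*4888 = (2203 + 15*145/2099)*4888 = (2203 + 15*(1/2099)*145)*4888 = (2203 + 2175/2099)*4888 = (4626272/2099)*4888 = 22613217536/2099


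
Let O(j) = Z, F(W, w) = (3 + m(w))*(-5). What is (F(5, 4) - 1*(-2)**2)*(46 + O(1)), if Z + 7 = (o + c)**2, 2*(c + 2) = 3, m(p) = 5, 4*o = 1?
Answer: -6875/4 ≈ -1718.8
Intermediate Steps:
o = 1/4 (o = (1/4)*1 = 1/4 ≈ 0.25000)
c = -1/2 (c = -2 + (1/2)*3 = -2 + 3/2 = -1/2 ≈ -0.50000)
F(W, w) = -40 (F(W, w) = (3 + 5)*(-5) = 8*(-5) = -40)
Z = -111/16 (Z = -7 + (1/4 - 1/2)**2 = -7 + (-1/4)**2 = -7 + 1/16 = -111/16 ≈ -6.9375)
O(j) = -111/16
(F(5, 4) - 1*(-2)**2)*(46 + O(1)) = (-40 - 1*(-2)**2)*(46 - 111/16) = (-40 - 1*4)*(625/16) = (-40 - 4)*(625/16) = -44*625/16 = -6875/4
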